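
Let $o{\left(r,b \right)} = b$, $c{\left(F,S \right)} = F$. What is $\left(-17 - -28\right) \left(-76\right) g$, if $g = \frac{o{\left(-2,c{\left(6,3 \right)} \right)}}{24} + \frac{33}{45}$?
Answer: $- \frac{12331}{15} \approx -822.07$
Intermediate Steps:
$g = \frac{59}{60}$ ($g = \frac{6}{24} + \frac{33}{45} = 6 \cdot \frac{1}{24} + 33 \cdot \frac{1}{45} = \frac{1}{4} + \frac{11}{15} = \frac{59}{60} \approx 0.98333$)
$\left(-17 - -28\right) \left(-76\right) g = \left(-17 - -28\right) \left(-76\right) \frac{59}{60} = \left(-17 + 28\right) \left(-76\right) \frac{59}{60} = 11 \left(-76\right) \frac{59}{60} = \left(-836\right) \frac{59}{60} = - \frac{12331}{15}$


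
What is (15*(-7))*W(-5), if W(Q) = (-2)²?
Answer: -420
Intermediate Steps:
W(Q) = 4
(15*(-7))*W(-5) = (15*(-7))*4 = -105*4 = -420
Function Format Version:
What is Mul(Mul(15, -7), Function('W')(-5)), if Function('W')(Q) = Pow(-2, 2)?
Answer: -420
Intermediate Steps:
Function('W')(Q) = 4
Mul(Mul(15, -7), Function('W')(-5)) = Mul(Mul(15, -7), 4) = Mul(-105, 4) = -420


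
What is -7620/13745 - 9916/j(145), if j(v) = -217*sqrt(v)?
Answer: -1524/2749 + 9916*sqrt(145)/31465 ≈ 3.2405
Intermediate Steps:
-7620/13745 - 9916/j(145) = -7620/13745 - 9916*(-sqrt(145)/31465) = -7620*1/13745 - (-9916)*sqrt(145)/31465 = -1524/2749 + 9916*sqrt(145)/31465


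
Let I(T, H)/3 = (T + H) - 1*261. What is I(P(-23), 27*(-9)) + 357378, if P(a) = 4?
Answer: 355878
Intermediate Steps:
I(T, H) = -783 + 3*H + 3*T (I(T, H) = 3*((T + H) - 1*261) = 3*((H + T) - 261) = 3*(-261 + H + T) = -783 + 3*H + 3*T)
I(P(-23), 27*(-9)) + 357378 = (-783 + 3*(27*(-9)) + 3*4) + 357378 = (-783 + 3*(-243) + 12) + 357378 = (-783 - 729 + 12) + 357378 = -1500 + 357378 = 355878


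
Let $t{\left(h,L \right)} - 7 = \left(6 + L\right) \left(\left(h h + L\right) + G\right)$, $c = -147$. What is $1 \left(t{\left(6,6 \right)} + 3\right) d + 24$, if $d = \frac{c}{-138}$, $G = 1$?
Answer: $\frac{13439}{23} \approx 584.3$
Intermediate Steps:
$t{\left(h,L \right)} = 7 + \left(6 + L\right) \left(1 + L + h^{2}\right)$ ($t{\left(h,L \right)} = 7 + \left(6 + L\right) \left(\left(h h + L\right) + 1\right) = 7 + \left(6 + L\right) \left(\left(h^{2} + L\right) + 1\right) = 7 + \left(6 + L\right) \left(\left(L + h^{2}\right) + 1\right) = 7 + \left(6 + L\right) \left(1 + L + h^{2}\right)$)
$d = \frac{49}{46}$ ($d = - \frac{147}{-138} = \left(-147\right) \left(- \frac{1}{138}\right) = \frac{49}{46} \approx 1.0652$)
$1 \left(t{\left(6,6 \right)} + 3\right) d + 24 = 1 \left(\left(13 + 6^{2} + 6 \cdot 6^{2} + 7 \cdot 6 + 6 \cdot 6^{2}\right) + 3\right) \frac{49}{46} + 24 = 1 \left(\left(13 + 36 + 6 \cdot 36 + 42 + 6 \cdot 36\right) + 3\right) \frac{49}{46} + 24 = 1 \left(\left(13 + 36 + 216 + 42 + 216\right) + 3\right) \frac{49}{46} + 24 = 1 \left(523 + 3\right) \frac{49}{46} + 24 = 1 \cdot 526 \cdot \frac{49}{46} + 24 = 526 \cdot \frac{49}{46} + 24 = \frac{12887}{23} + 24 = \frac{13439}{23}$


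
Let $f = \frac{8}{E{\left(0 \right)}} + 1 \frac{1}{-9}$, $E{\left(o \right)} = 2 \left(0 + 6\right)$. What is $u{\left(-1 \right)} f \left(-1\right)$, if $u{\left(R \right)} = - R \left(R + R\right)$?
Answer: $\frac{10}{9} \approx 1.1111$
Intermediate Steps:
$E{\left(o \right)} = 12$ ($E{\left(o \right)} = 2 \cdot 6 = 12$)
$u{\left(R \right)} = - 2 R^{2}$ ($u{\left(R \right)} = - R 2 R = - 2 R^{2}$)
$f = \frac{5}{9}$ ($f = \frac{8}{12} + 1 \frac{1}{-9} = 8 \cdot \frac{1}{12} + 1 \left(- \frac{1}{9}\right) = \frac{2}{3} - \frac{1}{9} = \frac{5}{9} \approx 0.55556$)
$u{\left(-1 \right)} f \left(-1\right) = - 2 \left(-1\right)^{2} \cdot \frac{5}{9} \left(-1\right) = \left(-2\right) 1 \cdot \frac{5}{9} \left(-1\right) = \left(-2\right) \frac{5}{9} \left(-1\right) = \left(- \frac{10}{9}\right) \left(-1\right) = \frac{10}{9}$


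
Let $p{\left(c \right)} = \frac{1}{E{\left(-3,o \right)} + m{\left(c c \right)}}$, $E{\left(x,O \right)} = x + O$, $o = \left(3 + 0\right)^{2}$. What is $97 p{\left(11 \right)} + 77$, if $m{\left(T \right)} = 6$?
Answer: $\frac{1021}{12} \approx 85.083$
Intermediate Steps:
$o = 9$ ($o = 3^{2} = 9$)
$E{\left(x,O \right)} = O + x$
$p{\left(c \right)} = \frac{1}{12}$ ($p{\left(c \right)} = \frac{1}{\left(9 - 3\right) + 6} = \frac{1}{6 + 6} = \frac{1}{12}$)
$97 p{\left(11 \right)} + 77 = 97 \cdot \frac{1}{12} + 77 = \frac{97}{12} + 77 = \frac{1021}{12}$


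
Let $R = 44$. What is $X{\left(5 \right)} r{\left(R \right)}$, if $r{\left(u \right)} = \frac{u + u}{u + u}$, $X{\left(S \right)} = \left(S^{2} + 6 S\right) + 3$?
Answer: $58$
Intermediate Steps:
$X{\left(S \right)} = 3 + S^{2} + 6 S$
$r{\left(u \right)} = 1$ ($r{\left(u \right)} = \frac{2 u}{2 u} = 2 u \frac{1}{2 u} = 1$)
$X{\left(5 \right)} r{\left(R \right)} = \left(3 + 5^{2} + 6 \cdot 5\right) 1 = \left(3 + 25 + 30\right) 1 = 58 \cdot 1 = 58$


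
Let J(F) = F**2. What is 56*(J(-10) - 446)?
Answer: -19376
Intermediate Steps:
56*(J(-10) - 446) = 56*((-10)**2 - 446) = 56*(100 - 446) = 56*(-346) = -19376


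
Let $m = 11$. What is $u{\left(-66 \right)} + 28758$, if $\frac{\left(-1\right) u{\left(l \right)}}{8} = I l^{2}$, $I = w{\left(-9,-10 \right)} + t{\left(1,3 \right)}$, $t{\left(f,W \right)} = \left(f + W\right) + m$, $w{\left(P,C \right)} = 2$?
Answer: $-563658$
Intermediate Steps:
$t{\left(f,W \right)} = 11 + W + f$ ($t{\left(f,W \right)} = \left(f + W\right) + 11 = \left(W + f\right) + 11 = 11 + W + f$)
$I = 17$ ($I = 2 + \left(11 + 3 + 1\right) = 2 + 15 = 17$)
$u{\left(l \right)} = - 136 l^{2}$ ($u{\left(l \right)} = - 8 \cdot 17 l^{2} = - 136 l^{2}$)
$u{\left(-66 \right)} + 28758 = - 136 \left(-66\right)^{2} + 28758 = \left(-136\right) 4356 + 28758 = -592416 + 28758 = -563658$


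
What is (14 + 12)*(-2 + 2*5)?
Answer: 208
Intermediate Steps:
(14 + 12)*(-2 + 2*5) = 26*(-2 + 10) = 26*8 = 208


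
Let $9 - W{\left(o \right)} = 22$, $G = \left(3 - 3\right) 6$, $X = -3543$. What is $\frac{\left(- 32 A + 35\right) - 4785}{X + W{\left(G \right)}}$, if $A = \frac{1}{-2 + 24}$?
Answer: $\frac{26133}{19558} \approx 1.3362$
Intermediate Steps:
$G = 0$ ($G = 0 \cdot 6 = 0$)
$A = \frac{1}{22} \approx 0.045455$
$W{\left(o \right)} = -13$ ($W{\left(o \right)} = 9 - 22 = -13$)
$\frac{\left(- 32 A + 35\right) - 4785}{X + W{\left(G \right)}} = \frac{\left(\left(-32\right) \frac{1}{22} + 35\right) - 4785}{-3543 - 13} = \frac{\left(- \frac{16}{11} + 35\right) - 4785}{-3556} = \left(\frac{369}{11} - 4785\right) \left(- \frac{1}{3556}\right) = \left(- \frac{52266}{11}\right) \left(- \frac{1}{3556}\right) = \frac{26133}{19558}$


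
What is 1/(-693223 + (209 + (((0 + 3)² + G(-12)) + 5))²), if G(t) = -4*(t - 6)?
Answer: -1/606198 ≈ -1.6496e-6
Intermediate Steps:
G(t) = 24 - 4*t (G(t) = -4*(-6 + t) = 24 - 4*t)
1/(-693223 + (209 + (((0 + 3)² + G(-12)) + 5))²) = 1/(-693223 + (209 + (((0 + 3)² + (24 - 4*(-12))) + 5))²) = 1/(-693223 + (209 + ((3² + (24 + 48)) + 5))²) = 1/(-693223 + (209 + ((9 + 72) + 5))²) = 1/(-693223 + (209 + (81 + 5))²) = 1/(-693223 + (209 + 86)²) = 1/(-693223 + 295²) = 1/(-693223 + 87025) = 1/(-606198) = -1/606198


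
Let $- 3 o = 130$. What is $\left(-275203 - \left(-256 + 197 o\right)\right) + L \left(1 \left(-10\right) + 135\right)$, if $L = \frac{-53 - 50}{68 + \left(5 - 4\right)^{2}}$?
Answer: $- \frac{18395188}{69} \approx -2.666 \cdot 10^{5}$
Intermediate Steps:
$o = - \frac{130}{3}$ ($o = \left(- \frac{1}{3}\right) 130 = - \frac{130}{3} \approx -43.333$)
$L = - \frac{103}{69}$ ($L = - \frac{103}{68 + 1^{2}} = - \frac{103}{68 + 1} = - \frac{103}{69} \approx -1.4928$)
$\left(-275203 - \left(-256 + 197 o\right)\right) + L \left(1 \left(-10\right) + 135\right) = \left(-275203 + \left(256 - - \frac{25610}{3}\right)\right) - \frac{103 \left(1 \left(-10\right) + 135\right)}{69} = \left(-275203 + \left(256 + \frac{25610}{3}\right)\right) - \frac{103 \left(-10 + 135\right)}{69} = \left(-275203 + \frac{26378}{3}\right) - \frac{12875}{69} = - \frac{799231}{3} - \frac{12875}{69} = - \frac{18395188}{69}$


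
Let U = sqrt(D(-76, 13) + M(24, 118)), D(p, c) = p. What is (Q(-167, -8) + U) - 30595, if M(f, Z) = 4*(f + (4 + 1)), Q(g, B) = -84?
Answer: -30679 + 2*sqrt(10) ≈ -30673.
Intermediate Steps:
M(f, Z) = 20 + 4*f (M(f, Z) = 4*(f + 5) = 4*(5 + f) = 20 + 4*f)
U = 2*sqrt(10) (U = sqrt(-76 + (20 + 4*24)) = sqrt(-76 + (20 + 96)) = sqrt(-76 + 116) = sqrt(40) = 2*sqrt(10) ≈ 6.3246)
(Q(-167, -8) + U) - 30595 = (-84 + 2*sqrt(10)) - 30595 = -30679 + 2*sqrt(10)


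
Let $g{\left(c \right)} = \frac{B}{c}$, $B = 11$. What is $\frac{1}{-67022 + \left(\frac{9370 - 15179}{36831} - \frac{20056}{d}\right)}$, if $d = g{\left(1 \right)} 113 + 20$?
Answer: $- \frac{15505851}{1039481818823} \approx -1.4917 \cdot 10^{-5}$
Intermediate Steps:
$g{\left(c \right)} = \frac{11}{c}$
$d = 1263$ ($d = \frac{11}{1} \cdot 113 + 20 = 11 \cdot 1 \cdot 113 + 20 = 11 \cdot 113 + 20 = 1243 + 20 = 1263$)
$\frac{1}{-67022 + \left(\frac{9370 - 15179}{36831} - \frac{20056}{d}\right)} = \frac{1}{-67022 - \left(\frac{20056}{1263} - \frac{9370 - 15179}{36831}\right)} = \frac{1}{-67022 - \frac{248673101}{15505851}} = \frac{1}{- \frac{1039481818823}{15505851}} = - \frac{15505851}{1039481818823}$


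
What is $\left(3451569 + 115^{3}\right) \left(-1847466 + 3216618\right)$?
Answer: $6808031647488$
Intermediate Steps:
$\left(3451569 + 115^{3}\right) \left(-1847466 + 3216618\right) = \left(3451569 + 1520875\right) 1369152 = 4972444 \cdot 1369152 = 6808031647488$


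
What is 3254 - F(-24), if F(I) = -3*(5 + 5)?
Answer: 3284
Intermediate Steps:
F(I) = -30 (F(I) = -3*10 = -30)
3254 - F(-24) = 3254 - 1*(-30) = 3254 + 30 = 3284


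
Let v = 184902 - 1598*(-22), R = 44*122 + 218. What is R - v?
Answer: -214472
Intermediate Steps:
R = 5586 (R = 5368 + 218 = 5586)
v = 220058 (v = 184902 - 1*(-35156) = 184902 + 35156 = 220058)
R - v = 5586 - 1*220058 = 5586 - 220058 = -214472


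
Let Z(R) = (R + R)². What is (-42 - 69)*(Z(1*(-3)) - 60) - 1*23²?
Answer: 2135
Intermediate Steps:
Z(R) = 4*R² (Z(R) = (2*R)² = 4*R²)
(-42 - 69)*(Z(1*(-3)) - 60) - 1*23² = (-42 - 69)*(4*(1*(-3))² - 60) - 1*23² = -111*(4*(-3)² - 60) - 1*529 = -111*(4*9 - 60) - 529 = -111*(36 - 60) - 529 = -111*(-24) - 529 = 2664 - 529 = 2135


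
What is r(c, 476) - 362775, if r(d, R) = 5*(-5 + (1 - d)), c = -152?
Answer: -362035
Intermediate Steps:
r(d, R) = -20 - 5*d (r(d, R) = 5*(-4 - d) = -20 - 5*d)
r(c, 476) - 362775 = (-20 - 5*(-152)) - 362775 = (-20 + 760) - 362775 = 740 - 362775 = -362035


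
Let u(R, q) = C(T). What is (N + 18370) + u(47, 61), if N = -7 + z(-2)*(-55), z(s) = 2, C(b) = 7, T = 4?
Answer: 18260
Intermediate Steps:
u(R, q) = 7
N = -117 (N = -7 + 2*(-55) = -7 - 110 = -117)
(N + 18370) + u(47, 61) = (-117 + 18370) + 7 = 18253 + 7 = 18260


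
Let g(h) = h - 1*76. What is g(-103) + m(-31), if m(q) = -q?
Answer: -148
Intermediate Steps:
g(h) = -76 + h (g(h) = h - 76 = -76 + h)
g(-103) + m(-31) = (-76 - 103) - 1*(-31) = -179 + 31 = -148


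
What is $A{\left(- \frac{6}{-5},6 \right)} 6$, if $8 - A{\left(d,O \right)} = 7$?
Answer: $6$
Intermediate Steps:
$A{\left(d,O \right)} = 1$ ($A{\left(d,O \right)} = 8 - 7 = 1$)
$A{\left(- \frac{6}{-5},6 \right)} 6 = 1 \cdot 6 = 6$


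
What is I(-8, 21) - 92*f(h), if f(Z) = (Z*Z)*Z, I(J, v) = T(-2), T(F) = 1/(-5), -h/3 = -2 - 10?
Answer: -21461761/5 ≈ -4.2924e+6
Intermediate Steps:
h = 36 (h = -3*(-2 - 10) = -3*(-12) = 36)
T(F) = -⅕
I(J, v) = -⅕
f(Z) = Z³ (f(Z) = Z²*Z = Z³)
I(-8, 21) - 92*f(h) = -⅕ - 92*36³ = -⅕ - 92*46656 = -⅕ - 4292352 = -21461761/5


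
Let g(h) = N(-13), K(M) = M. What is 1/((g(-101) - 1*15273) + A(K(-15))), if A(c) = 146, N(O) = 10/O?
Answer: -13/196661 ≈ -6.6104e-5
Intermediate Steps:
g(h) = -10/13 (g(h) = 10/(-13) = 10*(-1/13) = -10/13)
1/((g(-101) - 1*15273) + A(K(-15))) = 1/((-10/13 - 1*15273) + 146) = 1/((-10/13 - 15273) + 146) = 1/(-198559/13 + 146) = 1/(-196661/13) = -13/196661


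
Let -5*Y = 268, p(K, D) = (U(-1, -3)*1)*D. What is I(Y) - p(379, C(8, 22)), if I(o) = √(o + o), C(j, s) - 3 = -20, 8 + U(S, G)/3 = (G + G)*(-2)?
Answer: 204 + 2*I*√670/5 ≈ 204.0 + 10.354*I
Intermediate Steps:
U(S, G) = -24 - 12*G (U(S, G) = -24 + 3*((G + G)*(-2)) = -24 + 3*((2*G)*(-2)) = -24 + 3*(-4*G) = -24 - 12*G)
C(j, s) = -17 (C(j, s) = 3 - 20 = -17)
p(K, D) = 12*D (p(K, D) = ((-24 - 12*(-3))*1)*D = ((-24 + 36)*1)*D = (12*1)*D = 12*D)
Y = -268/5 (Y = -⅕*268 = -268/5 ≈ -53.600)
I(o) = √2*√o (I(o) = √(2*o) = √2*√o)
I(Y) - p(379, C(8, 22)) = √2*√(-268/5) - 12*(-17) = √2*(2*I*√335/5) - 1*(-204) = 2*I*√670/5 + 204 = 204 + 2*I*√670/5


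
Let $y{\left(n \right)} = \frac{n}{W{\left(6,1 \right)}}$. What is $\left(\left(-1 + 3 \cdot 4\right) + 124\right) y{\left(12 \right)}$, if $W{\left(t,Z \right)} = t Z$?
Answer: $270$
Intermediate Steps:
$W{\left(t,Z \right)} = Z t$
$y{\left(n \right)} = \frac{n}{6}$ ($y{\left(n \right)} = \frac{n}{1 \cdot 6} = \frac{n}{6}$)
$\left(\left(-1 + 3 \cdot 4\right) + 124\right) y{\left(12 \right)} = \left(\left(-1 + 3 \cdot 4\right) + 124\right) \frac{1}{6} \cdot 12 = \left(\left(-1 + 12\right) + 124\right) 2 = \left(11 + 124\right) 2 = 135 \cdot 2 = 270$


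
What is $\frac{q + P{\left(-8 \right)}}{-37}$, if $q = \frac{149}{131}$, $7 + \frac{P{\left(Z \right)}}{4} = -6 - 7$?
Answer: $\frac{10331}{4847} \approx 2.1314$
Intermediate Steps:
$P{\left(Z \right)} = -80$ ($P{\left(Z \right)} = -28 + 4 \left(-6 - 7\right) = -28 + 4 \left(-13\right) = -28 - 52 = -80$)
$q = \frac{149}{131}$ ($q = 149 \cdot \frac{1}{131} = \frac{149}{131} \approx 1.1374$)
$\frac{q + P{\left(-8 \right)}}{-37} = \frac{\frac{149}{131} - 80}{-37} = \left(- \frac{10331}{131}\right) \left(- \frac{1}{37}\right) = \frac{10331}{4847}$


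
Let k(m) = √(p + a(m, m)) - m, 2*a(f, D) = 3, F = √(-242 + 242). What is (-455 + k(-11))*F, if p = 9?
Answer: 0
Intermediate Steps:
F = 0 (F = √0 = 0)
a(f, D) = 3/2 (a(f, D) = (½)*3 = 3/2)
k(m) = √42/2 - m (k(m) = √(9 + 3/2) - m = √(21/2) - m = √42/2 - m)
(-455 + k(-11))*F = (-455 + (√42/2 - 1*(-11)))*0 = (-455 + (√42/2 + 11))*0 = (-455 + (11 + √42/2))*0 = (-444 + √42/2)*0 = 0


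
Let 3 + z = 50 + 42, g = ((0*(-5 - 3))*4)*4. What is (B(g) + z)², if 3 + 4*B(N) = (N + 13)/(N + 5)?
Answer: 790321/100 ≈ 7903.2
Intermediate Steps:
g = 0 (g = ((0*(-8))*4)*4 = (0*4)*4 = 0*4 = 0)
z = 89 (z = -3 + (50 + 42) = -3 + 92 = 89)
B(N) = -¾ + (13 + N)/(4*(5 + N)) (B(N) = -¾ + ((N + 13)/(N + 5))/4 = -¾ + ((13 + N)/(5 + N))/4 = -¾ + (13 + N)/(4*(5 + N)))
(B(g) + z)² = ((-1 - 1*0)/(2*(5 + 0)) + 89)² = ((½)*(-1 + 0)/5 + 89)² = ((½)*(⅕)*(-1) + 89)² = (-⅒ + 89)² = (889/10)² = 790321/100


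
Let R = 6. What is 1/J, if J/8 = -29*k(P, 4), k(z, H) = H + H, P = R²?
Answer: -1/1856 ≈ -0.00053879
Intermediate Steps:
P = 36 (P = 6² = 36)
k(z, H) = 2*H
J = -1856 (J = 8*(-58*4) = 8*(-29*8) = 8*(-232) = -1856)
1/J = 1/(-1856) = -1/1856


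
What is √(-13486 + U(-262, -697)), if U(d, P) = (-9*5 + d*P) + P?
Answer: √168386 ≈ 410.35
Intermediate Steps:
U(d, P) = -45 + P + P*d (U(d, P) = (-45 + P*d) + P = -45 + P + P*d)
√(-13486 + U(-262, -697)) = √(-13486 + (-45 - 697 - 697*(-262))) = √(-13486 + (-45 - 697 + 182614)) = √(-13486 + 181872) = √168386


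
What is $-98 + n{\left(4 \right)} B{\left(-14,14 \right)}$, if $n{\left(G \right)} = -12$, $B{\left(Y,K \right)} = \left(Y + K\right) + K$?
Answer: $-266$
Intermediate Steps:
$B{\left(Y,K \right)} = Y + 2 K$ ($B{\left(Y,K \right)} = \left(K + Y\right) + K = Y + 2 K$)
$-98 + n{\left(4 \right)} B{\left(-14,14 \right)} = -98 - 12 \left(-14 + 2 \cdot 14\right) = -98 - 12 \left(-14 + 28\right) = -98 - 168 = -266$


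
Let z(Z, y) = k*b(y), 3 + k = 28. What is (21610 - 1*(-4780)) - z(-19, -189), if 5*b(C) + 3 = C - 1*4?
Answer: 27370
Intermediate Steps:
k = 25 (k = -3 + 28 = 25)
b(C) = -7/5 + C/5 (b(C) = -3/5 + (C - 1*4)/5 = -3/5 + (C - 4)/5 = -3/5 + (-4 + C)/5 = -3/5 + (-4/5 + C/5) = -7/5 + C/5)
z(Z, y) = -35 + 5*y (z(Z, y) = 25*(-7/5 + y/5) = -35 + 5*y)
(21610 - 1*(-4780)) - z(-19, -189) = (21610 - 1*(-4780)) - (-35 + 5*(-189)) = (21610 + 4780) - (-35 - 945) = 26390 - 1*(-980) = 26390 + 980 = 27370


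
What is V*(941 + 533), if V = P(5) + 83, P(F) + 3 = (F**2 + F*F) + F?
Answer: 198990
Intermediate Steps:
P(F) = -3 + F + 2*F**2 (P(F) = -3 + ((F**2 + F*F) + F) = -3 + ((F**2 + F**2) + F) = -3 + (2*F**2 + F) = -3 + (F + 2*F**2) = -3 + F + 2*F**2)
V = 135 (V = (-3 + 5 + 2*5**2) + 83 = (-3 + 5 + 2*25) + 83 = (-3 + 5 + 50) + 83 = 52 + 83 = 135)
V*(941 + 533) = 135*(941 + 533) = 135*1474 = 198990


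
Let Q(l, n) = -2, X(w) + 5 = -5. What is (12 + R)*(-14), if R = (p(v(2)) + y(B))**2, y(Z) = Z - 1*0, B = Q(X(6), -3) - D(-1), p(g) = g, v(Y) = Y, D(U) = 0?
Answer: -168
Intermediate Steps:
X(w) = -10 (X(w) = -5 - 5 = -10)
B = -2 (B = -2 - 1*0 = -2 + 0 = -2)
y(Z) = Z (y(Z) = Z + 0 = Z)
R = 0 (R = (2 - 2)**2 = 0**2 = 0)
(12 + R)*(-14) = (12 + 0)*(-14) = 12*(-14) = -168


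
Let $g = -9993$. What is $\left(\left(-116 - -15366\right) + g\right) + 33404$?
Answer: $38661$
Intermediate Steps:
$\left(\left(-116 - -15366\right) + g\right) + 33404 = \left(\left(-116 - -15366\right) - 9993\right) + 33404 = \left(\left(-116 + 15366\right) - 9993\right) + 33404 = \left(15250 - 9993\right) + 33404 = 5257 + 33404 = 38661$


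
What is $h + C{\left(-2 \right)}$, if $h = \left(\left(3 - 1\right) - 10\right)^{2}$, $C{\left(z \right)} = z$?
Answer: $62$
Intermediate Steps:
$h = 64$ ($h = \left(\left(3 - 1\right) - 10\right)^{2} = \left(2 - 10\right)^{2} = \left(-8\right)^{2} = 64$)
$h + C{\left(-2 \right)} = 64 - 2 = 62$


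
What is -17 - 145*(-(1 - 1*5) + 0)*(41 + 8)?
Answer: -28437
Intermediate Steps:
-17 - 145*(-(1 - 1*5) + 0)*(41 + 8) = -17 - 145*(-(1 - 5) + 0)*49 = -17 - 145*(-1*(-4) + 0)*49 = -17 - 145*(4 + 0)*49 = -17 - 580*49 = -17 - 145*196 = -17 - 28420 = -28437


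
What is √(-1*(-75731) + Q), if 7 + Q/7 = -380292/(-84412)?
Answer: √33718009520971/21103 ≈ 275.16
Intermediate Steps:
Q = -368536/21103 (Q = -49 + 7*(-380292/(-84412)) = -49 + 7*(-380292*(-1/84412)) = -49 + 7*(95073/21103) = -49 + 665511/21103 = -368536/21103 ≈ -17.464)
√(-1*(-75731) + Q) = √(-1*(-75731) - 368536/21103) = √(75731 - 368536/21103) = √(1597782757/21103) = √33718009520971/21103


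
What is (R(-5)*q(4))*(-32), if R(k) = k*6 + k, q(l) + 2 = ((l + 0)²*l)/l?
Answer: 15680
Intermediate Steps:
q(l) = -2 + l² (q(l) = -2 + ((l + 0)²*l)/l = -2 + (l²*l)/l = -2 + l³/l = -2 + l²)
R(k) = 7*k (R(k) = 6*k + k = 7*k)
(R(-5)*q(4))*(-32) = ((7*(-5))*(-2 + 4²))*(-32) = -35*(-2 + 16)*(-32) = -35*14*(-32) = -490*(-32) = 15680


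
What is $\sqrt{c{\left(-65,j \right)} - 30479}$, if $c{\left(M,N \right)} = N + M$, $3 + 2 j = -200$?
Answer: $\frac{i \sqrt{122582}}{2} \approx 175.06 i$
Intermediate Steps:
$j = - \frac{203}{2}$ ($j = - \frac{3}{2} + \frac{1}{2} \left(-200\right) = - \frac{3}{2} - 100 = - \frac{203}{2} \approx -101.5$)
$c{\left(M,N \right)} = M + N$
$\sqrt{c{\left(-65,j \right)} - 30479} = \sqrt{\left(-65 - \frac{203}{2}\right) - 30479} = \sqrt{- \frac{333}{2} - 30479} = \sqrt{- \frac{61291}{2}} = \frac{i \sqrt{122582}}{2}$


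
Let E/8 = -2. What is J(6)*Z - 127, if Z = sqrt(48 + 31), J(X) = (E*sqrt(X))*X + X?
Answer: -127 - 96*sqrt(474) + 6*sqrt(79) ≈ -2163.7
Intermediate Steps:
E = -16 (E = 8*(-2) = -16)
J(X) = X - 16*X**(3/2) (J(X) = (-16*sqrt(X))*X + X = -16*X**(3/2) + X = X - 16*X**(3/2))
Z = sqrt(79) ≈ 8.8882
J(6)*Z - 127 = (6 - 96*sqrt(6))*sqrt(79) - 127 = sqrt(79)*(6 - 96*sqrt(6)) - 127 = -127 + sqrt(79)*(6 - 96*sqrt(6))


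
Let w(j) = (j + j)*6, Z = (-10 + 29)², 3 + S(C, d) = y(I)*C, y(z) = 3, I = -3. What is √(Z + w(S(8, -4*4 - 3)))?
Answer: √613 ≈ 24.759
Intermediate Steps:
S(C, d) = -3 + 3*C
Z = 361 (Z = 19² = 361)
w(j) = 12*j (w(j) = (2*j)*6 = 12*j)
√(Z + w(S(8, -4*4 - 3))) = √(361 + 12*(-3 + 3*8)) = √(361 + 12*(-3 + 24)) = √(361 + 12*21) = √(361 + 252) = √613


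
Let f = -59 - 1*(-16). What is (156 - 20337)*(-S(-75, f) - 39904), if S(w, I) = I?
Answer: 804434841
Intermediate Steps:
f = -43 (f = -59 + 16 = -43)
(156 - 20337)*(-S(-75, f) - 39904) = (156 - 20337)*(-1*(-43) - 39904) = -20181*(43 - 39904) = -20181*(-39861) = 804434841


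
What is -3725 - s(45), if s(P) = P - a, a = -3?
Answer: -3773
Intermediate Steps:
s(P) = 3 + P (s(P) = P - 1*(-3) = P + 3 = 3 + P)
-3725 - s(45) = -3725 - (3 + 45) = -3725 - 1*48 = -3725 - 48 = -3773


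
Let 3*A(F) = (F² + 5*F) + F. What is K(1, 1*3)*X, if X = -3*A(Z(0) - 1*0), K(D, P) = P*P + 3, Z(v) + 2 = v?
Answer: 96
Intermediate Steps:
Z(v) = -2 + v
A(F) = 2*F + F²/3 (A(F) = ((F² + 5*F) + F)/3 = (F² + 6*F)/3 = 2*F + F²/3)
K(D, P) = 3 + P² (K(D, P) = P² + 3 = 3 + P²)
X = 8 (X = -((-2 + 0) - 1*0)*(6 + ((-2 + 0) - 1*0)) = -(-2 + 0)*(6 + (-2 + 0)) = -(-2)*(6 - 2) = -(-2)*4 = -3*(-8/3) = 8)
K(1, 1*3)*X = (3 + (1*3)²)*8 = (3 + 3²)*8 = (3 + 9)*8 = 12*8 = 96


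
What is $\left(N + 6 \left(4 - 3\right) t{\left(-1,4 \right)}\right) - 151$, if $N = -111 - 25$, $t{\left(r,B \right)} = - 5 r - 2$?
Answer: $-269$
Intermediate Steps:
$t{\left(r,B \right)} = -2 - 5 r$
$N = -136$ ($N = -111 - 25 = -136$)
$\left(N + 6 \left(4 - 3\right) t{\left(-1,4 \right)}\right) - 151 = \left(-136 + 6 \left(4 - 3\right) \left(-2 - -5\right)\right) - 151 = \left(-136 + 6 \cdot 1 \left(-2 + 5\right)\right) - 151 = \left(-136 + 6 \cdot 3\right) - 151 = \left(-136 + 18\right) - 151 = -118 - 151 = -269$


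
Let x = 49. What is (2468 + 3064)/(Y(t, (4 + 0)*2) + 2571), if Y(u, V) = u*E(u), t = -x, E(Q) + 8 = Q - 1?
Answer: 5532/5413 ≈ 1.0220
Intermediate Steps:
E(Q) = -9 + Q (E(Q) = -8 + (Q - 1) = -8 + (-1 + Q) = -9 + Q)
t = -49 (t = -1*49 = -49)
Y(u, V) = u*(-9 + u)
(2468 + 3064)/(Y(t, (4 + 0)*2) + 2571) = (2468 + 3064)/(-49*(-9 - 49) + 2571) = 5532/(-49*(-58) + 2571) = 5532/(2842 + 2571) = 5532/5413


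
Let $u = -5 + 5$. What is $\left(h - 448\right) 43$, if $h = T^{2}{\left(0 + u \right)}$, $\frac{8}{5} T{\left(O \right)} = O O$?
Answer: $-19264$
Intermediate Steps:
$u = 0$
$T{\left(O \right)} = \frac{5 O^{2}}{8}$ ($T{\left(O \right)} = \frac{5 O O}{8} = \frac{5 O^{2}}{8}$)
$h = 0$ ($h = \left(\frac{5 \left(0 + 0\right)^{2}}{8}\right)^{2} = \left(\frac{5 \cdot 0^{2}}{8}\right)^{2} = \left(\frac{5}{8} \cdot 0\right)^{2} = 0^{2} = 0$)
$\left(h - 448\right) 43 = \left(0 - 448\right) 43 = \left(-448\right) 43 = -19264$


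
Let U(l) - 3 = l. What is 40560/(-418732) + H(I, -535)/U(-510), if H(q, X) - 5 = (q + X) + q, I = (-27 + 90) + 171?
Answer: 1349366/53074281 ≈ 0.025424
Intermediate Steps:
I = 234 (I = 63 + 171 = 234)
U(l) = 3 + l
H(q, X) = 5 + X + 2*q (H(q, X) = 5 + ((q + X) + q) = 5 + ((X + q) + q) = 5 + (X + 2*q) = 5 + X + 2*q)
40560/(-418732) + H(I, -535)/U(-510) = 40560/(-418732) + (5 - 535 + 2*234)/(3 - 510) = 40560*(-1/418732) + (5 - 535 + 468)/(-507) = -10140/104683 - 62*(-1/507) = -10140/104683 + 62/507 = 1349366/53074281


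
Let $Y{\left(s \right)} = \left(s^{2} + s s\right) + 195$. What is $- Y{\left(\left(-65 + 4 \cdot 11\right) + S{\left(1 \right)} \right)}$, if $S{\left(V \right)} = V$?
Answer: $-995$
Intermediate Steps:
$Y{\left(s \right)} = 195 + 2 s^{2}$ ($Y{\left(s \right)} = \left(s^{2} + s^{2}\right) + 195 = 2 s^{2} + 195 = 195 + 2 s^{2}$)
$- Y{\left(\left(-65 + 4 \cdot 11\right) + S{\left(1 \right)} \right)} = - (195 + 2 \left(\left(-65 + 4 \cdot 11\right) + 1\right)^{2}) = - (195 + 2 \left(\left(-65 + 44\right) + 1\right)^{2}) = - (195 + 2 \left(-21 + 1\right)^{2}) = - (195 + 2 \left(-20\right)^{2}) = - (195 + 2 \cdot 400) = - (195 + 800) = \left(-1\right) 995 = -995$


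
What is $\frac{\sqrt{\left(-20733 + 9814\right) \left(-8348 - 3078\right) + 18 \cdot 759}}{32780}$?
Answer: $\frac{\sqrt{31193539}}{16390} \approx 0.34076$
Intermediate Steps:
$\frac{\sqrt{\left(-20733 + 9814\right) \left(-8348 - 3078\right) + 18 \cdot 759}}{32780} = \sqrt{\left(-10919\right) \left(-11426\right) + 13662} \cdot \frac{1}{32780} = \sqrt{124760494 + 13662} \cdot \frac{1}{32780} = \sqrt{124774156} \cdot \frac{1}{32780} = 2 \sqrt{31193539} \cdot \frac{1}{32780} = \frac{\sqrt{31193539}}{16390}$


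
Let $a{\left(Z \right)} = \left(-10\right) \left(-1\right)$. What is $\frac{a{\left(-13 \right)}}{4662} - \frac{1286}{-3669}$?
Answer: $\frac{1005337}{2850813} \approx 0.35265$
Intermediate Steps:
$a{\left(Z \right)} = 10$
$\frac{a{\left(-13 \right)}}{4662} - \frac{1286}{-3669} = \frac{10}{4662} - \frac{1286}{-3669} = 10 \cdot \frac{1}{4662} - - \frac{1286}{3669} = \frac{5}{2331} + \frac{1286}{3669} = \frac{1005337}{2850813}$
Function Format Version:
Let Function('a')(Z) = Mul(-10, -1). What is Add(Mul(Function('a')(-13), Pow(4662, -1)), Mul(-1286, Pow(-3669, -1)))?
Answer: Rational(1005337, 2850813) ≈ 0.35265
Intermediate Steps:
Function('a')(Z) = 10
Add(Mul(Function('a')(-13), Pow(4662, -1)), Mul(-1286, Pow(-3669, -1))) = Add(Mul(10, Pow(4662, -1)), Mul(-1286, Pow(-3669, -1))) = Add(Mul(10, Rational(1, 4662)), Mul(-1286, Rational(-1, 3669))) = Add(Rational(5, 2331), Rational(1286, 3669)) = Rational(1005337, 2850813)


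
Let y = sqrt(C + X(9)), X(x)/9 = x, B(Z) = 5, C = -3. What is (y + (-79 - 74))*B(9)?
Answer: -765 + 5*sqrt(78) ≈ -720.84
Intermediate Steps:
X(x) = 9*x
y = sqrt(78) (y = sqrt(-3 + 9*9) = sqrt(-3 + 81) = sqrt(78) ≈ 8.8318)
(y + (-79 - 74))*B(9) = (sqrt(78) + (-79 - 74))*5 = (sqrt(78) - 153)*5 = (-153 + sqrt(78))*5 = -765 + 5*sqrt(78)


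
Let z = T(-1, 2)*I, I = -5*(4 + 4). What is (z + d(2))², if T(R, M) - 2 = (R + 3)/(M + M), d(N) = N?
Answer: 9604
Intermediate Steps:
T(R, M) = 2 + (3 + R)/(2*M) (T(R, M) = 2 + (R + 3)/(M + M) = 2 + (3 + R)/((2*M)) = 2 + (3 + R)*(1/(2*M)) = 2 + (3 + R)/(2*M))
I = -40 (I = -5*8 = -40)
z = -100 (z = ((½)*(3 - 1 + 4*2)/2)*(-40) = ((½)*(½)*(3 - 1 + 8))*(-40) = ((½)*(½)*10)*(-40) = (5/2)*(-40) = -100)
(z + d(2))² = (-100 + 2)² = (-98)² = 9604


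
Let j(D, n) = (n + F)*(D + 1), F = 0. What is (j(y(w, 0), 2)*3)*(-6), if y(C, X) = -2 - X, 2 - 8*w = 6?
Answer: 36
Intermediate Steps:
w = -½ (w = ¼ - ⅛*6 = ¼ - ¾ = -½ ≈ -0.50000)
j(D, n) = n*(1 + D) (j(D, n) = (n + 0)*(D + 1) = n*(1 + D))
(j(y(w, 0), 2)*3)*(-6) = ((2*(1 + (-2 - 1*0)))*3)*(-6) = ((2*(1 + (-2 + 0)))*3)*(-6) = ((2*(1 - 2))*3)*(-6) = ((2*(-1))*3)*(-6) = -2*3*(-6) = -6*(-6) = 36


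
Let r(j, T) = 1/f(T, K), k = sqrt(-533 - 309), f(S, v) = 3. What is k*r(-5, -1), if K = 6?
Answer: I*sqrt(842)/3 ≈ 9.6724*I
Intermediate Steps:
k = I*sqrt(842) (k = sqrt(-842) = I*sqrt(842) ≈ 29.017*I)
r(j, T) = 1/3
k*r(-5, -1) = (I*sqrt(842))*(1/3) = I*sqrt(842)/3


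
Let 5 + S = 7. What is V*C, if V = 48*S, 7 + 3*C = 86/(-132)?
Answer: -8080/33 ≈ -244.85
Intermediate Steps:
S = 2 (S = -5 + 7 = 2)
C = -505/198 (C = -7/3 + (86/(-132))/3 = -7/3 + (86*(-1/132))/3 = -7/3 + (⅓)*(-43/66) = -7/3 - 43/198 = -505/198 ≈ -2.5505)
V = 96 (V = 48*2 = 96)
V*C = 96*(-505/198) = -8080/33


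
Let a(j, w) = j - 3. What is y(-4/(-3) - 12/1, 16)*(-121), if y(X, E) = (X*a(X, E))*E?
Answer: -2540032/9 ≈ -2.8223e+5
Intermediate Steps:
a(j, w) = -3 + j
y(X, E) = E*X*(-3 + X) (y(X, E) = (X*(-3 + X))*E = E*X*(-3 + X))
y(-4/(-3) - 12/1, 16)*(-121) = (16*(-4/(-3) - 12/1)*(-3 + (-4/(-3) - 12/1)))*(-121) = (16*(-4*(-⅓) - 12*1)*(-3 + (-4*(-⅓) - 12*1)))*(-121) = (16*(4/3 - 12)*(-3 + (4/3 - 12)))*(-121) = (16*(-32/3)*(-3 - 32/3))*(-121) = (16*(-32/3)*(-41/3))*(-121) = (20992/9)*(-121) = -2540032/9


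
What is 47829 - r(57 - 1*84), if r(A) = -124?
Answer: 47953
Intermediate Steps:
47829 - r(57 - 1*84) = 47829 - 1*(-124) = 47829 + 124 = 47953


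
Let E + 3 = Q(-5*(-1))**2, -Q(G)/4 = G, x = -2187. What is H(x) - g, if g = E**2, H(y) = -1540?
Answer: -159149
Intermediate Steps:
Q(G) = -4*G
E = 397 (E = -3 + (-(-20)*(-1))**2 = -3 + (-4*5)**2 = -3 + (-20)**2 = -3 + 400 = 397)
g = 157609 (g = 397**2 = 157609)
H(x) - g = -1540 - 1*157609 = -1540 - 157609 = -159149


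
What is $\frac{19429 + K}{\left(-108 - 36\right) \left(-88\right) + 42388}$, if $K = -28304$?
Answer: $- \frac{1775}{11012} \approx -0.16119$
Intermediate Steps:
$\frac{19429 + K}{\left(-108 - 36\right) \left(-88\right) + 42388} = \frac{19429 - 28304}{\left(-108 - 36\right) \left(-88\right) + 42388} = - \frac{8875}{\left(-144\right) \left(-88\right) + 42388} = - \frac{8875}{12672 + 42388} = - \frac{8875}{55060} = \left(-8875\right) \frac{1}{55060} = - \frac{1775}{11012}$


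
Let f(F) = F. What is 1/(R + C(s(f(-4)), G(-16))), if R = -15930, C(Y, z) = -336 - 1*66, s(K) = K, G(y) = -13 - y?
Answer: -1/16332 ≈ -6.1229e-5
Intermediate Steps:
C(Y, z) = -402 (C(Y, z) = -336 - 66 = -402)
1/(R + C(s(f(-4)), G(-16))) = 1/(-15930 - 402) = 1/(-16332) = -1/16332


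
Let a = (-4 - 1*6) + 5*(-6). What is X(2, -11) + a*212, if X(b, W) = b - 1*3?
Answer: -8481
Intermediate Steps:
X(b, W) = -3 + b (X(b, W) = b - 3 = -3 + b)
a = -40 (a = (-4 - 6) - 30 = -10 - 30 = -40)
X(2, -11) + a*212 = (-3 + 2) - 40*212 = -1 - 8480 = -8481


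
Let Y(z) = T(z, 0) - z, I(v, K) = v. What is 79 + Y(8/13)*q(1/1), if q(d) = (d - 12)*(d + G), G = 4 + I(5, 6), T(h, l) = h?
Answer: 79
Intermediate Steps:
G = 9 (G = 4 + 5 = 9)
q(d) = (-12 + d)*(9 + d) (q(d) = (d - 12)*(d + 9) = (-12 + d)*(9 + d))
Y(z) = 0 (Y(z) = z - z = 0)
79 + Y(8/13)*q(1/1) = 79 + 0*(-108 + (1/1)² - 3/1) = 79 + 0*(-108 + 1² - 3*1) = 79 + 0*(-108 + 1 - 3) = 79 + 0*(-110) = 79 + 0 = 79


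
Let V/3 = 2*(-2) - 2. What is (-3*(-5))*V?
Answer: -270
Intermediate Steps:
V = -18 (V = 3*(2*(-2) - 2) = 3*(-4 - 2) = 3*(-6) = -18)
(-3*(-5))*V = -3*(-5)*(-18) = 15*(-18) = -270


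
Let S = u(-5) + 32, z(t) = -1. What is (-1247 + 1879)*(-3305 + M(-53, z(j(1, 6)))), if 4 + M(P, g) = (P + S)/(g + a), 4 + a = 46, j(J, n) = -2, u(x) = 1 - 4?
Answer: -85757976/41 ≈ -2.0917e+6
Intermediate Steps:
u(x) = -3
a = 42 (a = -4 + 46 = 42)
S = 29 (S = -3 + 32 = 29)
M(P, g) = -4 + (29 + P)/(42 + g) (M(P, g) = -4 + (P + 29)/(g + 42) = -4 + (29 + P)/(42 + g))
(-1247 + 1879)*(-3305 + M(-53, z(j(1, 6)))) = (-1247 + 1879)*(-3305 + (-139 - 53 - 4*(-1))/(42 - 1)) = 632*(-3305 + (-139 - 53 + 4)/41) = 632*(-3305 + (1/41)*(-188)) = 632*(-3305 - 188/41) = 632*(-135693/41) = -85757976/41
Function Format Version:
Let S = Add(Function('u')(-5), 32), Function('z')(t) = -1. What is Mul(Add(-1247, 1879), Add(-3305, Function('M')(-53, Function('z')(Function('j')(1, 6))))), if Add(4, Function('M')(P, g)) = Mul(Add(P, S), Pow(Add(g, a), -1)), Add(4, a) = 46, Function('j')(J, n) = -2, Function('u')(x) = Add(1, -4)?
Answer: Rational(-85757976, 41) ≈ -2.0917e+6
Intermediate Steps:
Function('u')(x) = -3
a = 42 (a = Add(-4, 46) = 42)
S = 29 (S = Add(-3, 32) = 29)
Function('M')(P, g) = Add(-4, Mul(Pow(Add(42, g), -1), Add(29, P))) (Function('M')(P, g) = Add(-4, Mul(Add(P, 29), Pow(Add(g, 42), -1))) = Add(-4, Mul(Add(29, P), Pow(Add(42, g), -1))) = Add(-4, Mul(Pow(Add(42, g), -1), Add(29, P))))
Mul(Add(-1247, 1879), Add(-3305, Function('M')(-53, Function('z')(Function('j')(1, 6))))) = Mul(Add(-1247, 1879), Add(-3305, Mul(Pow(Add(42, -1), -1), Add(-139, -53, Mul(-4, -1))))) = Mul(632, Add(-3305, Mul(Pow(41, -1), Add(-139, -53, 4)))) = Mul(632, Add(-3305, Mul(Rational(1, 41), -188))) = Mul(632, Add(-3305, Rational(-188, 41))) = Mul(632, Rational(-135693, 41)) = Rational(-85757976, 41)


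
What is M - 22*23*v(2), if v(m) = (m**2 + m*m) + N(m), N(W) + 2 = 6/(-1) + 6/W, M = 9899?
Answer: 8381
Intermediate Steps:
N(W) = -8 + 6/W (N(W) = -2 + (6/(-1) + 6/W) = -2 + (6*(-1) + 6/W) = -2 + (-6 + 6/W) = -8 + 6/W)
v(m) = -8 + 2*m**2 + 6/m (v(m) = (m**2 + m*m) + (-8 + 6/m) = (m**2 + m**2) + (-8 + 6/m) = 2*m**2 + (-8 + 6/m) = -8 + 2*m**2 + 6/m)
M - 22*23*v(2) = 9899 - 22*23*(-8 + 2*2**2 + 6/2) = 9899 - 506*(-8 + 2*4 + 6*(1/2)) = 9899 - 506*(-8 + 8 + 3) = 9899 - 506*3 = 9899 - 1*1518 = 9899 - 1518 = 8381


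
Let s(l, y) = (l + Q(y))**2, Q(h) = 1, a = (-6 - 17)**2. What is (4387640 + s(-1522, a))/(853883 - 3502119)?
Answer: -6701081/2648236 ≈ -2.5304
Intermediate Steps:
a = 529 (a = (-23)**2 = 529)
s(l, y) = (1 + l)**2 (s(l, y) = (l + 1)**2 = (1 + l)**2)
(4387640 + s(-1522, a))/(853883 - 3502119) = (4387640 + (1 - 1522)**2)/(853883 - 3502119) = (4387640 + (-1521)**2)/(-2648236) = (4387640 + 2313441)*(-1/2648236) = 6701081*(-1/2648236) = -6701081/2648236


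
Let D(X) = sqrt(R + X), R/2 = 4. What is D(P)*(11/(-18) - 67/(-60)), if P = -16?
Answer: 91*I*sqrt(2)/90 ≈ 1.4299*I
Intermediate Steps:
R = 8 (R = 2*4 = 8)
D(X) = sqrt(8 + X)
D(P)*(11/(-18) - 67/(-60)) = sqrt(8 - 16)*(11/(-18) - 67/(-60)) = sqrt(-8)*(11*(-1/18) - 67*(-1/60)) = (2*I*sqrt(2))*(-11/18 + 67/60) = (2*I*sqrt(2))*(91/180) = 91*I*sqrt(2)/90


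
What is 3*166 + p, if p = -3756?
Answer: -3258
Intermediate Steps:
3*166 + p = 3*166 - 3756 = 498 - 3756 = -3258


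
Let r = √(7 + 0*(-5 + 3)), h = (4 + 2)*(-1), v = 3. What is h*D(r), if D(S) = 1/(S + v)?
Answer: -9 + 3*√7 ≈ -1.0627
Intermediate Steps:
h = -6 (h = 6*(-1) = -6)
r = √7 (r = √(7 + 0*(-2)) = √(7 + 0) = √7 ≈ 2.6458)
D(S) = 1/(3 + S) (D(S) = 1/(S + 3) = 1/(3 + S))
h*D(r) = -6/(3 + √7)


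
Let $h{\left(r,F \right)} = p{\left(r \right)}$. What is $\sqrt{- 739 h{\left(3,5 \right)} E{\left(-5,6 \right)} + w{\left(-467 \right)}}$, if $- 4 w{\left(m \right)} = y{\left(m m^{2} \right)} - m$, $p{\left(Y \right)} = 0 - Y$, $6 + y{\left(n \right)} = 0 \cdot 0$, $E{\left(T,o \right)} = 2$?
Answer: $\frac{5 \sqrt{691}}{2} \approx 65.717$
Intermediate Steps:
$y{\left(n \right)} = -6$ ($y{\left(n \right)} = -6 + 0 \cdot 0 = -6 + 0 = -6$)
$p{\left(Y \right)} = - Y$
$h{\left(r,F \right)} = - r$
$w{\left(m \right)} = \frac{3}{2} + \frac{m}{4}$ ($w{\left(m \right)} = - \frac{-6 - m}{4} = \frac{3}{2} + \frac{m}{4}$)
$\sqrt{- 739 h{\left(3,5 \right)} E{\left(-5,6 \right)} + w{\left(-467 \right)}} = \sqrt{- 739 \left(-1\right) 3 \cdot 2 + \left(\frac{3}{2} + \frac{1}{4} \left(-467\right)\right)} = \sqrt{- 739 \left(\left(-3\right) 2\right) + \left(\frac{3}{2} - \frac{467}{4}\right)} = \sqrt{\left(-739\right) \left(-6\right) - \frac{461}{4}} = \sqrt{4434 - \frac{461}{4}} = \sqrt{\frac{17275}{4}} = \frac{5 \sqrt{691}}{2}$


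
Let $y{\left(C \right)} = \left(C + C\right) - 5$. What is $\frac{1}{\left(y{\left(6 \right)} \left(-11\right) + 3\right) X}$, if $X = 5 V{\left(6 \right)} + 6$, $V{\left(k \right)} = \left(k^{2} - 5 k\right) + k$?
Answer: $- \frac{1}{4884} \approx -0.00020475$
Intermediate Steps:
$V{\left(k \right)} = k^{2} - 4 k$
$y{\left(C \right)} = -5 + 2 C$ ($y{\left(C \right)} = 2 C - 5 = -5 + 2 C$)
$X = 66$ ($X = 5 \cdot 6 \left(-4 + 6\right) + 6 = 5 \cdot 6 \cdot 2 + 6 = 5 \cdot 12 + 6 = 60 + 6 = 66$)
$\frac{1}{\left(y{\left(6 \right)} \left(-11\right) + 3\right) X} = \frac{1}{\left(\left(-5 + 2 \cdot 6\right) \left(-11\right) + 3\right) 66} = \frac{1}{\left(\left(-5 + 12\right) \left(-11\right) + 3\right) 66} = \frac{1}{\left(7 \left(-11\right) + 3\right) 66} = \frac{1}{\left(-77 + 3\right) 66} = \frac{1}{\left(-74\right) 66} = \frac{1}{-4884} = - \frac{1}{4884}$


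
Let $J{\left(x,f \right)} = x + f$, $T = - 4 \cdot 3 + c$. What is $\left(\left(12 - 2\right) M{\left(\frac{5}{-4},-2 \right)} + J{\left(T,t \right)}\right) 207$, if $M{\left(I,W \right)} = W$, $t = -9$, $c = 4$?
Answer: $-7659$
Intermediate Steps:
$T = -8$ ($T = - 4 \cdot 3 + 4 = \left(-1\right) 12 + 4 = -12 + 4 = -8$)
$J{\left(x,f \right)} = f + x$
$\left(\left(12 - 2\right) M{\left(\frac{5}{-4},-2 \right)} + J{\left(T,t \right)}\right) 207 = \left(\left(12 - 2\right) \left(-2\right) - 17\right) 207 = \left(10 \left(-2\right) - 17\right) 207 = \left(-20 - 17\right) 207 = \left(-37\right) 207 = -7659$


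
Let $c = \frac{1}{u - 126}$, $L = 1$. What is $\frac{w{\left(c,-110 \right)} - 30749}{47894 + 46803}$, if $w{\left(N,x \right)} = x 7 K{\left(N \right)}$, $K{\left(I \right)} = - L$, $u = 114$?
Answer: $- \frac{29979}{94697} \approx -0.31658$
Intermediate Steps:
$K{\left(I \right)} = -1$ ($K{\left(I \right)} = \left(-1\right) 1 = -1$)
$c = - \frac{1}{12}$ ($c = \frac{1}{114 - 126} = \frac{1}{-12} = - \frac{1}{12} \approx -0.083333$)
$w{\left(N,x \right)} = - 7 x$ ($w{\left(N,x \right)} = x 7 \left(-1\right) = 7 x \left(-1\right) = - 7 x$)
$\frac{w{\left(c,-110 \right)} - 30749}{47894 + 46803} = \frac{\left(-7\right) \left(-110\right) - 30749}{47894 + 46803} = \frac{770 - 30749}{94697} = \left(-29979\right) \frac{1}{94697} = - \frac{29979}{94697}$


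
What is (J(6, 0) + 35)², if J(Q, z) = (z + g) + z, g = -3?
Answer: 1024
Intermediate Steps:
J(Q, z) = -3 + 2*z (J(Q, z) = (z - 3) + z = (-3 + z) + z = -3 + 2*z)
(J(6, 0) + 35)² = ((-3 + 2*0) + 35)² = ((-3 + 0) + 35)² = (-3 + 35)² = 32² = 1024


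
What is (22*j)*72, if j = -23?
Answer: -36432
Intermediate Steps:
(22*j)*72 = (22*(-23))*72 = -506*72 = -36432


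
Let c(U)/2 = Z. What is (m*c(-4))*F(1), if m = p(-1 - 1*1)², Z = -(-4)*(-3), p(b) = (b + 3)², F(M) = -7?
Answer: 168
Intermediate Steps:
p(b) = (3 + b)²
Z = -12 (Z = -4*3 = -12)
m = 1 (m = ((3 + (-1 - 1*1))²)² = ((3 + (-1 - 1))²)² = ((3 - 2)²)² = (1²)² = 1² = 1)
c(U) = -24 (c(U) = 2*(-12) = -24)
(m*c(-4))*F(1) = (1*(-24))*(-7) = -24*(-7) = 168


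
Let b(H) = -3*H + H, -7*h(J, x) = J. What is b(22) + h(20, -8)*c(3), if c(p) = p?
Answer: -368/7 ≈ -52.571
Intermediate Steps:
h(J, x) = -J/7
b(H) = -2*H
b(22) + h(20, -8)*c(3) = -2*22 - ⅐*20*3 = -44 - 20/7*3 = -44 - 60/7 = -368/7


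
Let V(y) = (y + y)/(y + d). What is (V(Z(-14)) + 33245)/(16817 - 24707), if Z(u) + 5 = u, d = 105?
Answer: -714758/169635 ≈ -4.2135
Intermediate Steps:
Z(u) = -5 + u
V(y) = 2*y/(105 + y) (V(y) = (y + y)/(y + 105) = (2*y)/(105 + y) = 2*y/(105 + y))
(V(Z(-14)) + 33245)/(16817 - 24707) = (2*(-5 - 14)/(105 + (-5 - 14)) + 33245)/(16817 - 24707) = (2*(-19)/(105 - 19) + 33245)/(-7890) = (2*(-19)/86 + 33245)*(-1/7890) = (2*(-19)*(1/86) + 33245)*(-1/7890) = (-19/43 + 33245)*(-1/7890) = (1429516/43)*(-1/7890) = -714758/169635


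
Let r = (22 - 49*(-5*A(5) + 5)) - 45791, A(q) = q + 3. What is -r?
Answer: 44054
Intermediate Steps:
A(q) = 3 + q
r = -44054 (r = (22 - 49*(-5*(3 + 5) + 5)) - 45791 = (22 - 49*(-5*8 + 5)) - 45791 = (22 - 49*(-40 + 5)) - 45791 = (22 - 49*(-35)) - 45791 = (22 + 1715) - 45791 = 1737 - 45791 = -44054)
-r = -1*(-44054) = 44054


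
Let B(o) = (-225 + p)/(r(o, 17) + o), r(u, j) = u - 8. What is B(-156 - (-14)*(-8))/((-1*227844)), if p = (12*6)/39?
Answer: -967/537104256 ≈ -1.8004e-6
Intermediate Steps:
r(u, j) = -8 + u
p = 24/13 (p = 72*(1/39) = 24/13 ≈ 1.8462)
B(o) = -2901/(13*(-8 + 2*o)) (B(o) = (-225 + 24/13)/((-8 + o) + o) = -2901/(13*(-8 + 2*o)))
B(-156 - (-14)*(-8))/((-1*227844)) = (-2901/(-104 + 26*(-156 - (-14)*(-8))))/((-1*227844)) = -2901/(-104 + 26*(-156 - 1*112))/(-227844) = -2901/(-104 + 26*(-156 - 112))*(-1/227844) = -2901/(-104 + 26*(-268))*(-1/227844) = -2901/(-104 - 6968)*(-1/227844) = -2901/(-7072)*(-1/227844) = -2901*(-1/7072)*(-1/227844) = (2901/7072)*(-1/227844) = -967/537104256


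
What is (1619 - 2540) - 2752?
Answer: -3673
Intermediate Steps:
(1619 - 2540) - 2752 = -921 - 2752 = -3673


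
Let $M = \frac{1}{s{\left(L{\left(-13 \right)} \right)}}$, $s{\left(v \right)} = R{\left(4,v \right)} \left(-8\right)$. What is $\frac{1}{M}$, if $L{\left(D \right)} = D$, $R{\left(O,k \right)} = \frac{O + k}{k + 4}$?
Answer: $-8$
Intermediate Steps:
$R{\left(O,k \right)} = \frac{O + k}{4 + k}$
$s{\left(v \right)} = -8$ ($s{\left(v \right)} = \frac{4 + v}{4 + v} \left(-8\right) = 1 \left(-8\right) = -8$)
$M = - \frac{1}{8}$ ($M = \frac{1}{-8} = - \frac{1}{8} \approx -0.125$)
$\frac{1}{M} = \frac{1}{- \frac{1}{8}} = -8$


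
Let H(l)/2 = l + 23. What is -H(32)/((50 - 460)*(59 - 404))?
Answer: -11/14145 ≈ -0.00077766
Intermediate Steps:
H(l) = 46 + 2*l (H(l) = 2*(l + 23) = 2*(23 + l) = 46 + 2*l)
-H(32)/((50 - 460)*(59 - 404)) = -(46 + 2*32)/((50 - 460)*(59 - 404)) = -(46 + 64)/((-410*(-345))) = -110/141450 = -1*11/14145 = -11/14145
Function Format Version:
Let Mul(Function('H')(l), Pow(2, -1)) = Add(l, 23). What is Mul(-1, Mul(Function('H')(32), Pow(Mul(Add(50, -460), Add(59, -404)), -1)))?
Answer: Rational(-11, 14145) ≈ -0.00077766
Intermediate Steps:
Function('H')(l) = Add(46, Mul(2, l)) (Function('H')(l) = Mul(2, Add(l, 23)) = Mul(2, Add(23, l)) = Add(46, Mul(2, l)))
Mul(-1, Mul(Function('H')(32), Pow(Mul(Add(50, -460), Add(59, -404)), -1))) = Mul(-1, Mul(Add(46, Mul(2, 32)), Pow(Mul(Add(50, -460), Add(59, -404)), -1))) = Mul(-1, Mul(Add(46, 64), Pow(Mul(-410, -345), -1))) = Mul(-1, Mul(110, Pow(141450, -1))) = Mul(-1, Mul(110, Rational(1, 141450))) = Mul(-1, Rational(11, 14145)) = Rational(-11, 14145)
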